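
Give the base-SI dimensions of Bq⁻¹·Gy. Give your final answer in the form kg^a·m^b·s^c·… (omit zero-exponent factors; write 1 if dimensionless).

Bq = 1/s = s⁻¹ (activity is decays per second).
So Bq⁻¹ = s.
Gy = J/kg (absorbed dose = energy per mass),
    = m²·s⁻².
Combining: Bq⁻¹·Gy = s · (m²·s⁻²) = m²·s⁻¹.

m²·s⁻¹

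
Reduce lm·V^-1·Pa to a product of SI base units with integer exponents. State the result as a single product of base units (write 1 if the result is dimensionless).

lm = cd·sr = cd (luminous flux; sr is dimensionless).
V = W/A (potential = power per current),
    = kg·m²·s⁻³·A⁻¹.
So V⁻¹ = kg⁻¹·m⁻²·s³·A.
Pa = N/m² (pressure = force per area),
    = kg·m⁻¹·s⁻².
Combining: lm·V⁻¹·Pa = cd · (kg⁻¹·m⁻²·s³·A) · (kg·m⁻¹·s⁻²) = m⁻³·s·A·cd.

m⁻³·s·A·cd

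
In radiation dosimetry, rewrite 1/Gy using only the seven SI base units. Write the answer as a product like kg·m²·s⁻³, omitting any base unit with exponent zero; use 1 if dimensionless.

m⁻²·s²

Gy = J/kg (absorbed dose = energy per mass),
    = m²·s⁻².
So Gy⁻¹ = m⁻²·s².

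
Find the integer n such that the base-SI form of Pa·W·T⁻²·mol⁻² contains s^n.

-1

Pa = kg·m⁻¹·s⁻².
W = kg·m²·s⁻³.
T = kg·s⁻²·A⁻¹.
So T⁻² = kg⁻²·s⁴·A².
Combining: Pa·W·T⁻²·mol⁻² = (kg·m⁻¹·s⁻²) · (kg·m²·s⁻³) · (kg⁻²·s⁴·A²) · mol⁻² = m·s⁻¹·A²·mol⁻².
The exponent of s is -1.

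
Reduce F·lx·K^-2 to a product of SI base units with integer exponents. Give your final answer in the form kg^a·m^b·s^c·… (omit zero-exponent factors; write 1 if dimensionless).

kg⁻¹·m⁻⁴·s⁴·A²·K⁻²·cd

F = C/V (capacitance = charge per voltage),
    = A·s/(kg·m²·s⁻³·A⁻¹) (substituting C and V),
    = kg⁻¹·m⁻²·s⁴·A².
lx = lm/m² (illuminance = luminous flux per area),
    = m⁻²·cd.
Combining: F·lx·K⁻² = (kg⁻¹·m⁻²·s⁴·A²) · (m⁻²·cd) · K⁻² = kg⁻¹·m⁻⁴·s⁴·A²·K⁻²·cd.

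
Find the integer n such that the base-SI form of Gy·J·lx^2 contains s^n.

Gy = m²·s⁻².
J = kg·m²·s⁻².
lx = m⁻²·cd.
So lx² = m⁻⁴·cd².
Combining: Gy·J·lx² = (m²·s⁻²) · (kg·m²·s⁻²) · (m⁻⁴·cd²) = kg·s⁻⁴·cd².
The exponent of s is -4.

-4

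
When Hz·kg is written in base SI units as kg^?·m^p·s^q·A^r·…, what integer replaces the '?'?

Hz = 1/s = s⁻¹ (frequency is cycles per second).
Combining: Hz·kg = s⁻¹ · kg = kg·s⁻¹.
The exponent of kg is 1.

1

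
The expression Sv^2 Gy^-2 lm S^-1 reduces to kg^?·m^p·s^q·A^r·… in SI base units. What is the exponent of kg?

Sv = J/kg (equivalent dose = energy per mass),
    = m²·s⁻².
So Sv² = m⁴·s⁻⁴.
Gy = J/kg (absorbed dose = energy per mass),
    = m²·s⁻².
So Gy⁻² = m⁻⁴·s⁴.
lm = cd·sr = cd (luminous flux; sr is dimensionless).
S = 1/Ω (conductance is reciprocal resistance),
    = kg⁻¹·m⁻²·s³·A².
So S⁻¹ = kg·m²·s⁻³·A⁻².
Combining: Sv²·Gy⁻²·lm·S⁻¹ = (m⁴·s⁻⁴) · (m⁻⁴·s⁴) · cd · (kg·m²·s⁻³·A⁻²) = kg·m²·s⁻³·A⁻²·cd.
The exponent of kg is 1.

1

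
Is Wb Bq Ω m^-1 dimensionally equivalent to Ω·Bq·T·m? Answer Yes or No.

Left side:
  Wb = kg·m²·s⁻²·A⁻¹.
  Bq = s⁻¹.
  Ω = kg·m²·s⁻³·A⁻².
  Combining: Wb·Bq·Ω·m⁻¹ = (kg·m²·s⁻²·A⁻¹) · s⁻¹ · (kg·m²·s⁻³·A⁻²) · m⁻¹ = kg²·m³·s⁻⁶·A⁻³.
Right side:
  Ω = V/A (resistance = voltage per current),
      = kg·m²·s⁻³·A⁻².
  Bq = 1/s = s⁻¹ (activity is decays per second).
  T = Wb/m² (flux density = flux per area),
      = kg·s⁻²·A⁻¹.
  Combining: Ω·Bq·T·m = (kg·m²·s⁻³·A⁻²) · s⁻¹ · (kg·s⁻²·A⁻¹) · m = kg²·m³·s⁻⁶·A⁻³.
Both reduce to kg²·m³·s⁻⁶·A⁻³.

Yes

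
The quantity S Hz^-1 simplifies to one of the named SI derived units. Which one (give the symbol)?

S = 1/Ω (conductance is reciprocal resistance),
    = kg⁻¹·m⁻²·s³·A².
Hz = 1/s = s⁻¹ (frequency is cycles per second).
So Hz⁻¹ = s.
Combining: S·Hz⁻¹ = (kg⁻¹·m⁻²·s³·A²) · s = kg⁻¹·m⁻²·s⁴·A².
kg⁻¹·m⁻²·s⁴·A² is the base-SI form of the farad.

F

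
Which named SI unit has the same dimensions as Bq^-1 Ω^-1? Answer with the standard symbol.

Bq = s⁻¹.
So Bq⁻¹ = s.
Ω = kg·m²·s⁻³·A⁻².
So Ω⁻¹ = kg⁻¹·m⁻²·s³·A².
Combining: Bq⁻¹·Ω⁻¹ = s · (kg⁻¹·m⁻²·s³·A²) = kg⁻¹·m⁻²·s⁴·A².
kg⁻¹·m⁻²·s⁴·A² is the base-SI form of the farad.

F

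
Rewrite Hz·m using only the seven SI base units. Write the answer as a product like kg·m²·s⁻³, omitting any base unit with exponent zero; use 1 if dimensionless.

m·s⁻¹

Hz = 1/s = s⁻¹ (frequency is cycles per second).
Combining: Hz·m = s⁻¹ · m = m·s⁻¹.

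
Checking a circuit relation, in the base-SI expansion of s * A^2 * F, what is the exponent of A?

F = C/V (capacitance = charge per voltage),
    = A·s/(kg·m²·s⁻³·A⁻¹) (substituting C and V),
    = kg⁻¹·m⁻²·s⁴·A².
Combining: s·A²·F = s · A² · (kg⁻¹·m⁻²·s⁴·A²) = kg⁻¹·m⁻²·s⁵·A⁴.
The exponent of A is 4.

4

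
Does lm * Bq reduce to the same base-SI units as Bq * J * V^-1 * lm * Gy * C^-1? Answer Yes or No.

No

Left side:
  lm = cd·sr = cd (luminous flux; sr is dimensionless).
  Bq = 1/s = s⁻¹ (activity is decays per second).
  Combining: lm·Bq = cd · s⁻¹ = s⁻¹·cd.
Right side:
  Bq = 1/s = s⁻¹ (activity is decays per second).
  J = N·m (work = force × distance),
      = kg·m²·s⁻².
  V = W/A (potential = power per current),
      = kg·m²·s⁻³·A⁻¹.
  So V⁻¹ = kg⁻¹·m⁻²·s³·A.
  lm = cd·sr = cd (luminous flux; sr is dimensionless).
  Gy = J/kg (absorbed dose = energy per mass),
      = m²·s⁻².
  C = A·s = s·A (charge = current × time).
  So C⁻¹ = s⁻¹·A⁻¹.
  Combining: Bq·J·V⁻¹·lm·Gy·C⁻¹ = s⁻¹ · (kg·m²·s⁻²) · (kg⁻¹·m⁻²·s³·A) · cd · (m²·s⁻²) · (s⁻¹·A⁻¹) = m²·s⁻³·cd.
Left is s⁻¹·cd; right is m²·s⁻³·cd — different.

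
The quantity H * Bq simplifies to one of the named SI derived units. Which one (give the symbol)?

Ω

H = kg·m²·s⁻²·A⁻².
Bq = s⁻¹.
Combining: H·Bq = (kg·m²·s⁻²·A⁻²) · s⁻¹ = kg·m²·s⁻³·A⁻².
kg·m²·s⁻³·A⁻² is the base-SI form of the ohm.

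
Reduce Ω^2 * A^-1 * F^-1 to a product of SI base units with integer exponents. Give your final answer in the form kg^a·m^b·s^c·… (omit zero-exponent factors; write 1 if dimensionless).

kg³·m⁶·s⁻¹⁰·A⁻⁷

Ω = kg·m²·s⁻³·A⁻².
So Ω² = kg²·m⁴·s⁻⁶·A⁻⁴.
F = kg⁻¹·m⁻²·s⁴·A².
So F⁻¹ = kg·m²·s⁻⁴·A⁻².
Combining: Ω²·A⁻¹·F⁻¹ = (kg²·m⁴·s⁻⁶·A⁻⁴) · A⁻¹ · (kg·m²·s⁻⁴·A⁻²) = kg³·m⁶·s⁻¹⁰·A⁻⁷.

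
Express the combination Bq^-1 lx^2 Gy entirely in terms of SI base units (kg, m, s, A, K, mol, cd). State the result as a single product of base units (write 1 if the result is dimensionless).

m⁻²·s⁻¹·cd²

Bq = s⁻¹.
So Bq⁻¹ = s.
lx = m⁻²·cd.
So lx² = m⁻⁴·cd².
Gy = m²·s⁻².
Combining: Bq⁻¹·lx²·Gy = s · (m⁻⁴·cd²) · (m²·s⁻²) = m⁻²·s⁻¹·cd².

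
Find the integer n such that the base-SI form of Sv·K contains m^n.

Sv = m²·s⁻².
Combining: Sv·K = (m²·s⁻²) · K = m²·s⁻²·K.
The exponent of m is 2.

2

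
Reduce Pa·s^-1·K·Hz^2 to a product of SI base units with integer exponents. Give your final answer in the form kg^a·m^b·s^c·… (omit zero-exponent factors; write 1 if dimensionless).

kg·m⁻¹·s⁻⁵·K

Pa = N/m² (pressure = force per area),
    = kg·m⁻¹·s⁻².
Hz = 1/s = s⁻¹ (frequency is cycles per second).
So Hz² = s⁻².
Combining: Pa·s⁻¹·K·Hz² = (kg·m⁻¹·s⁻²) · s⁻¹ · K · s⁻² = kg·m⁻¹·s⁻⁵·K.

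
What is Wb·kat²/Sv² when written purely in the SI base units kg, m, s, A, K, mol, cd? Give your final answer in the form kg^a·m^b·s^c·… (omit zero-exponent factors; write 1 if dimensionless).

kg·m⁻²·A⁻¹·mol²

Wb = V·s (flux: a volt is a weber per second),
    = kg·m²·s⁻²·A⁻¹.
kat = mol/s = s⁻¹·mol (catalytic activity).
So kat² = s⁻²·mol².
Sv = J/kg (equivalent dose = energy per mass),
    = m²·s⁻².
So Sv⁻² = m⁻⁴·s⁴.
Combining: Wb·kat²·Sv⁻² = (kg·m²·s⁻²·A⁻¹) · (s⁻²·mol²) · (m⁻⁴·s⁴) = kg·m⁻²·A⁻¹·mol².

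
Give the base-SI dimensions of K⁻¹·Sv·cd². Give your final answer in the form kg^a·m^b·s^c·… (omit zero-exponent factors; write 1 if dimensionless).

Sv = m²·s⁻².
Combining: K⁻¹·Sv·cd² = K⁻¹ · (m²·s⁻²) · cd² = m²·s⁻²·K⁻¹·cd².

m²·s⁻²·K⁻¹·cd²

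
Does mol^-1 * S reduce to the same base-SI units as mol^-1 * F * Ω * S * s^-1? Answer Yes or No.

Left side:
  S = 1/Ω (conductance is reciprocal resistance),
      = kg⁻¹·m⁻²·s³·A².
  Combining: mol⁻¹·S = mol⁻¹ · (kg⁻¹·m⁻²·s³·A²) = kg⁻¹·m⁻²·s³·A²·mol⁻¹.
Right side:
  F = kg⁻¹·m⁻²·s⁴·A².
  Ω = kg·m²·s⁻³·A⁻².
  S = kg⁻¹·m⁻²·s³·A².
  Combining: mol⁻¹·F·Ω·S·s⁻¹ = mol⁻¹ · (kg⁻¹·m⁻²·s⁴·A²) · (kg·m²·s⁻³·A⁻²) · (kg⁻¹·m⁻²·s³·A²) · s⁻¹ = kg⁻¹·m⁻²·s³·A²·mol⁻¹.
Both reduce to kg⁻¹·m⁻²·s³·A²·mol⁻¹.

Yes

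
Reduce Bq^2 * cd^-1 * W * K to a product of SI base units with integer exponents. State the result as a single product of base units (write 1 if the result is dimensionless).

Bq = 1/s = s⁻¹ (activity is decays per second).
So Bq² = s⁻².
W = J/s (power = energy per time),
    = kg·m²·s⁻³.
Combining: Bq²·cd⁻¹·W·K = s⁻² · cd⁻¹ · (kg·m²·s⁻³) · K = kg·m²·s⁻⁵·K·cd⁻¹.

kg·m²·s⁻⁵·K·cd⁻¹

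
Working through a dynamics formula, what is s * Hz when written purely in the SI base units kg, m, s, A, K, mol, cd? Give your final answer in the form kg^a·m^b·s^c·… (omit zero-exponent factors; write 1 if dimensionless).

Hz = s⁻¹.
Combining: s·Hz = s · s⁻¹ = 1.

1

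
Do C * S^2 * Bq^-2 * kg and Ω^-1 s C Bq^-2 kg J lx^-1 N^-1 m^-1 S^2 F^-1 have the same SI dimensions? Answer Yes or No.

No

Left side:
  C = s·A.
  S = kg⁻¹·m⁻²·s³·A².
  So S² = kg⁻²·m⁻⁴·s⁶·A⁴.
  Bq = s⁻¹.
  So Bq⁻² = s².
  Combining: C·S²·Bq⁻²·kg = (s·A) · (kg⁻²·m⁻⁴·s⁶·A⁴) · s² · kg = kg⁻¹·m⁻⁴·s⁹·A⁵.
Right side:
  Ω = V/A (resistance = voltage per current),
      = kg·m²·s⁻³·A⁻².
  So Ω⁻¹ = kg⁻¹·m⁻²·s³·A².
  C = A·s = s·A (charge = current × time).
  Bq = 1/s = s⁻¹ (activity is decays per second).
  So Bq⁻² = s².
  J = N·m (work = force × distance),
      = kg·m²·s⁻².
  lx = lm/m² (illuminance = luminous flux per area),
      = m⁻²·cd.
  So lx⁻¹ = m²·cd⁻¹.
  N = kg·m/s² = kg·m·s⁻² (force = mass × acceleration).
  So N⁻¹ = kg⁻¹·m⁻¹·s².
  S = 1/Ω (conductance is reciprocal resistance),
      = kg⁻¹·m⁻²·s³·A².
  So S² = kg⁻²·m⁻⁴·s⁶·A⁴.
  F = C/V (capacitance = charge per voltage),
      = A·s/(kg·m²·s⁻³·A⁻¹) (substituting C and V),
      = kg⁻¹·m⁻²·s⁴·A².
  So F⁻¹ = kg·m²·s⁻⁴·A⁻².
  Combining: Ω⁻¹·s·C·Bq⁻²·kg·J·lx⁻¹·N⁻¹·m⁻¹·S²·F⁻¹ = (kg⁻¹·m⁻²·s³·A²) · s · (s·A) · s² · kg · (kg·m²·s⁻²) · (m²·cd⁻¹) · (kg⁻¹·m⁻¹·s²) · m⁻¹ · (kg⁻²·m⁻⁴·s⁶·A⁴) · (kg·m²·s⁻⁴·A⁻²) = kg⁻¹·m⁻²·s⁹·A⁵·cd⁻¹.
Left is kg⁻¹·m⁻⁴·s⁹·A⁵; right is kg⁻¹·m⁻²·s⁹·A⁵·cd⁻¹ — different.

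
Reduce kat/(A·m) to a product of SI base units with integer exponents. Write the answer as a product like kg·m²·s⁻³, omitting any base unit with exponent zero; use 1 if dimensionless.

m⁻¹·s⁻¹·A⁻¹·mol

kat = mol/s = s⁻¹·mol (catalytic activity).
Combining: A⁻¹·m⁻¹·kat = A⁻¹ · m⁻¹ · (s⁻¹·mol) = m⁻¹·s⁻¹·A⁻¹·mol.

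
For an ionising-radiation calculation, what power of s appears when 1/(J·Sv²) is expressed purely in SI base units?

6

J = kg·m²·s⁻².
So J⁻¹ = kg⁻¹·m⁻²·s².
Sv = m²·s⁻².
So Sv⁻² = m⁻⁴·s⁴.
Combining: J⁻¹·Sv⁻² = (kg⁻¹·m⁻²·s²) · (m⁻⁴·s⁴) = kg⁻¹·m⁻⁶·s⁶.
The exponent of s is 6.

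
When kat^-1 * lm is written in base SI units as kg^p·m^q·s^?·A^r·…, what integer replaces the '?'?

1

kat = mol/s = s⁻¹·mol (catalytic activity).
So kat⁻¹ = s·mol⁻¹.
lm = cd·sr = cd (luminous flux; sr is dimensionless).
Combining: kat⁻¹·lm = (s·mol⁻¹) · cd = s·mol⁻¹·cd.
The exponent of s is 1.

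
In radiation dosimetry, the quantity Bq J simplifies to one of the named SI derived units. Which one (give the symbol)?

Bq = s⁻¹.
J = kg·m²·s⁻².
Combining: Bq·J = s⁻¹ · (kg·m²·s⁻²) = kg·m²·s⁻³.
kg·m²·s⁻³ is the base-SI form of the watt.

W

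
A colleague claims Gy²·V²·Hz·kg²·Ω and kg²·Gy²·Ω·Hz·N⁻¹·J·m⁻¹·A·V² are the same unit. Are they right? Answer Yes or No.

Left side:
  Gy = J/kg (absorbed dose = energy per mass),
      = m²·s⁻².
  So Gy² = m⁴·s⁻⁴.
  V = W/A (potential = power per current),
      = kg·m²·s⁻³·A⁻¹.
  So V² = kg²·m⁴·s⁻⁶·A⁻².
  Hz = 1/s = s⁻¹ (frequency is cycles per second).
  Ω = V/A (resistance = voltage per current),
      = kg·m²·s⁻³·A⁻².
  Combining: Gy²·V²·Hz·kg²·Ω = (m⁴·s⁻⁴) · (kg²·m⁴·s⁻⁶·A⁻²) · s⁻¹ · kg² · (kg·m²·s⁻³·A⁻²) = kg⁵·m¹⁰·s⁻¹⁴·A⁻⁴.
Right side:
  Gy = J/kg (absorbed dose = energy per mass),
      = m²·s⁻².
  So Gy² = m⁴·s⁻⁴.
  Ω = V/A (resistance = voltage per current),
      = kg·m²·s⁻³·A⁻².
  Hz = 1/s = s⁻¹ (frequency is cycles per second).
  N = kg·m/s² = kg·m·s⁻² (force = mass × acceleration).
  So N⁻¹ = kg⁻¹·m⁻¹·s².
  J = N·m (work = force × distance),
      = kg·m²·s⁻².
  V = W/A (potential = power per current),
      = kg·m²·s⁻³·A⁻¹.
  So V² = kg²·m⁴·s⁻⁶·A⁻².
  Combining: kg²·Gy²·Ω·Hz·N⁻¹·J·m⁻¹·A·V² = kg² · (m⁴·s⁻⁴) · (kg·m²·s⁻³·A⁻²) · s⁻¹ · (kg⁻¹·m⁻¹·s²) · (kg·m²·s⁻²) · m⁻¹ · A · (kg²·m⁴·s⁻⁶·A⁻²) = kg⁵·m¹⁰·s⁻¹⁴·A⁻³.
Left is kg⁵·m¹⁰·s⁻¹⁴·A⁻⁴; right is kg⁵·m¹⁰·s⁻¹⁴·A⁻³ — different.

No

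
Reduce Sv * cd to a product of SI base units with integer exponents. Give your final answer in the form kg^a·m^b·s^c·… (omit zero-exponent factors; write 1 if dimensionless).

m²·s⁻²·cd

Sv = m²·s⁻².
Combining: Sv·cd = (m²·s⁻²) · cd = m²·s⁻²·cd.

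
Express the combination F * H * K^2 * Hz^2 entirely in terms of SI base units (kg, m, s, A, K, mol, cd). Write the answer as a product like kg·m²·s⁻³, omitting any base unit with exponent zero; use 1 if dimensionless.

K²

F = C/V (capacitance = charge per voltage),
    = A·s/(kg·m²·s⁻³·A⁻¹) (substituting C and V),
    = kg⁻¹·m⁻²·s⁴·A².
H = Wb/A (inductance = flux per current),
    = kg·m²·s⁻²·A⁻².
Hz = 1/s = s⁻¹ (frequency is cycles per second).
So Hz² = s⁻².
Combining: F·H·K²·Hz² = (kg⁻¹·m⁻²·s⁴·A²) · (kg·m²·s⁻²·A⁻²) · K² · s⁻² = K².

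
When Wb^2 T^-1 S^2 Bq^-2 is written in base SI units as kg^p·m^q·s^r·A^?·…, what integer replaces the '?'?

Wb = kg·m²·s⁻²·A⁻¹.
So Wb² = kg²·m⁴·s⁻⁴·A⁻².
T = kg·s⁻²·A⁻¹.
So T⁻¹ = kg⁻¹·s²·A.
S = kg⁻¹·m⁻²·s³·A².
So S² = kg⁻²·m⁻⁴·s⁶·A⁴.
Bq = s⁻¹.
So Bq⁻² = s².
Combining: Wb²·T⁻¹·S²·Bq⁻² = (kg²·m⁴·s⁻⁴·A⁻²) · (kg⁻¹·s²·A) · (kg⁻²·m⁻⁴·s⁶·A⁴) · s² = kg⁻¹·s⁶·A³.
The exponent of A is 3.

3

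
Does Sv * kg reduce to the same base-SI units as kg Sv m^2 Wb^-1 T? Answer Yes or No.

Left side:
  Sv = J/kg (equivalent dose = energy per mass),
      = m²·s⁻².
  Combining: Sv·kg = (m²·s⁻²) · kg = kg·m²·s⁻².
Right side:
  Sv = J/kg (equivalent dose = energy per mass),
      = m²·s⁻².
  Wb = V·s (flux: a volt is a weber per second),
      = kg·m²·s⁻²·A⁻¹.
  So Wb⁻¹ = kg⁻¹·m⁻²·s²·A.
  T = Wb/m² (flux density = flux per area),
      = kg·s⁻²·A⁻¹.
  Combining: kg·Sv·m²·Wb⁻¹·T = kg · (m²·s⁻²) · m² · (kg⁻¹·m⁻²·s²·A) · (kg·s⁻²·A⁻¹) = kg·m²·s⁻².
Both reduce to kg·m²·s⁻².

Yes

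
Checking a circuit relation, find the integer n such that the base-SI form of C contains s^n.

C = s·A.
The exponent of s is 1.

1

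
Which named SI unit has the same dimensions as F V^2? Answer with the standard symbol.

F = C/V (capacitance = charge per voltage),
    = A·s/(kg·m²·s⁻³·A⁻¹) (substituting C and V),
    = kg⁻¹·m⁻²·s⁴·A².
V = W/A (potential = power per current),
    = kg·m²·s⁻³·A⁻¹.
So V² = kg²·m⁴·s⁻⁶·A⁻².
Combining: F·V² = (kg⁻¹·m⁻²·s⁴·A²) · (kg²·m⁴·s⁻⁶·A⁻²) = kg·m²·s⁻².
kg·m²·s⁻² is the base-SI form of the joule.

J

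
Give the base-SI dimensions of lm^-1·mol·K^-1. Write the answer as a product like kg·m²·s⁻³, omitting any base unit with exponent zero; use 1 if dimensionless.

lm = cd.
So lm⁻¹ = cd⁻¹.
Combining: lm⁻¹·mol·K⁻¹ = cd⁻¹ · mol · K⁻¹ = K⁻¹·mol·cd⁻¹.

K⁻¹·mol·cd⁻¹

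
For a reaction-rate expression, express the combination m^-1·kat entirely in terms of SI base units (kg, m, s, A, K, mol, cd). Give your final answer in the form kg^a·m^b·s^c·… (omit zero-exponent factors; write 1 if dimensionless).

m⁻¹·s⁻¹·mol

kat = mol/s = s⁻¹·mol (catalytic activity).
Combining: m⁻¹·kat = m⁻¹ · (s⁻¹·mol) = m⁻¹·s⁻¹·mol.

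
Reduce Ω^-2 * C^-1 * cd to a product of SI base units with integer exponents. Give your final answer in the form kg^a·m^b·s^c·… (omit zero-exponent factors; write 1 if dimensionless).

Ω = kg·m²·s⁻³·A⁻².
So Ω⁻² = kg⁻²·m⁻⁴·s⁶·A⁴.
C = s·A.
So C⁻¹ = s⁻¹·A⁻¹.
Combining: Ω⁻²·C⁻¹·cd = (kg⁻²·m⁻⁴·s⁶·A⁴) · (s⁻¹·A⁻¹) · cd = kg⁻²·m⁻⁴·s⁵·A³·cd.

kg⁻²·m⁻⁴·s⁵·A³·cd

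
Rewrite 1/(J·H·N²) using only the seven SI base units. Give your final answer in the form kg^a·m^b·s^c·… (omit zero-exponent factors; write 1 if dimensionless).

kg⁻⁴·m⁻⁶·s⁸·A²

J = N·m (work = force × distance),
    = kg·m²·s⁻².
So J⁻¹ = kg⁻¹·m⁻²·s².
H = Wb/A (inductance = flux per current),
    = kg·m²·s⁻²·A⁻².
So H⁻¹ = kg⁻¹·m⁻²·s²·A².
N = kg·m/s² = kg·m·s⁻² (force = mass × acceleration).
So N⁻² = kg⁻²·m⁻²·s⁴.
Combining: J⁻¹·H⁻¹·N⁻² = (kg⁻¹·m⁻²·s²) · (kg⁻¹·m⁻²·s²·A²) · (kg⁻²·m⁻²·s⁴) = kg⁻⁴·m⁻⁶·s⁸·A².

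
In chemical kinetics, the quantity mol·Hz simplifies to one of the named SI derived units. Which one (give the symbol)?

Hz = 1/s = s⁻¹ (frequency is cycles per second).
Combining: mol·Hz = mol · s⁻¹ = s⁻¹·mol.
s⁻¹·mol is the base-SI form of the katal.

kat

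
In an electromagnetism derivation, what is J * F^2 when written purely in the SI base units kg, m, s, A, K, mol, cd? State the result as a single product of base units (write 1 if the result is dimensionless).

J = kg·m²·s⁻².
F = kg⁻¹·m⁻²·s⁴·A².
So F² = kg⁻²·m⁻⁴·s⁸·A⁴.
Combining: J·F² = (kg·m²·s⁻²) · (kg⁻²·m⁻⁴·s⁸·A⁴) = kg⁻¹·m⁻²·s⁶·A⁴.

kg⁻¹·m⁻²·s⁶·A⁴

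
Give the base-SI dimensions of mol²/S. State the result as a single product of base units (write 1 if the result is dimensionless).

kg·m²·s⁻³·A⁻²·mol²

S = 1/Ω (conductance is reciprocal resistance),
    = kg⁻¹·m⁻²·s³·A².
So S⁻¹ = kg·m²·s⁻³·A⁻².
Combining: S⁻¹·mol² = (kg·m²·s⁻³·A⁻²) · mol² = kg·m²·s⁻³·A⁻²·mol².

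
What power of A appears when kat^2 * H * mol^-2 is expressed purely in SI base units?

-2

kat = mol/s = s⁻¹·mol (catalytic activity).
So kat² = s⁻²·mol².
H = Wb/A (inductance = flux per current),
    = kg·m²·s⁻²·A⁻².
Combining: kat²·H·mol⁻² = (s⁻²·mol²) · (kg·m²·s⁻²·A⁻²) · mol⁻² = kg·m²·s⁻⁴·A⁻².
The exponent of A is -2.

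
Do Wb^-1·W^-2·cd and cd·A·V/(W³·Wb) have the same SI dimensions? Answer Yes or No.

Left side:
  Wb = kg·m²·s⁻²·A⁻¹.
  So Wb⁻¹ = kg⁻¹·m⁻²·s²·A.
  W = kg·m²·s⁻³.
  So W⁻² = kg⁻²·m⁻⁴·s⁶.
  Combining: Wb⁻¹·W⁻²·cd = (kg⁻¹·m⁻²·s²·A) · (kg⁻²·m⁻⁴·s⁶) · cd = kg⁻³·m⁻⁶·s⁸·A·cd.
Right side:
  W = J/s (power = energy per time),
      = kg·m²·s⁻³.
  So W⁻³ = kg⁻³·m⁻⁶·s⁹.
  V = W/A (potential = power per current),
      = kg·m²·s⁻³·A⁻¹.
  Wb = V·s (flux: a volt is a weber per second),
      = kg·m²·s⁻²·A⁻¹.
  So Wb⁻¹ = kg⁻¹·m⁻²·s²·A.
  Combining: cd·A·W⁻³·V·Wb⁻¹ = cd · A · (kg⁻³·m⁻⁶·s⁹) · (kg·m²·s⁻³·A⁻¹) · (kg⁻¹·m⁻²·s²·A) = kg⁻³·m⁻⁶·s⁸·A·cd.
Both reduce to kg⁻³·m⁻⁶·s⁸·A·cd.

Yes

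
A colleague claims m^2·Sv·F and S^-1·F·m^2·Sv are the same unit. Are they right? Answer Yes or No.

No

Left side:
  Sv = m²·s⁻².
  F = kg⁻¹·m⁻²·s⁴·A².
  Combining: m²·Sv·F = m² · (m²·s⁻²) · (kg⁻¹·m⁻²·s⁴·A²) = kg⁻¹·m²·s²·A².
Right side:
  S = 1/Ω (conductance is reciprocal resistance),
      = kg⁻¹·m⁻²·s³·A².
  So S⁻¹ = kg·m²·s⁻³·A⁻².
  F = C/V (capacitance = charge per voltage),
      = A·s/(kg·m²·s⁻³·A⁻¹) (substituting C and V),
      = kg⁻¹·m⁻²·s⁴·A².
  Sv = J/kg (equivalent dose = energy per mass),
      = m²·s⁻².
  Combining: S⁻¹·F·m²·Sv = (kg·m²·s⁻³·A⁻²) · (kg⁻¹·m⁻²·s⁴·A²) · m² · (m²·s⁻²) = m⁴·s⁻¹.
Left is kg⁻¹·m²·s²·A²; right is m⁴·s⁻¹ — different.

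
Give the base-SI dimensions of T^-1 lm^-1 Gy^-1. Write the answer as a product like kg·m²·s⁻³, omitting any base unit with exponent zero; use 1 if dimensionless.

T = Wb/m² (flux density = flux per area),
    = kg·s⁻²·A⁻¹.
So T⁻¹ = kg⁻¹·s²·A.
lm = cd·sr = cd (luminous flux; sr is dimensionless).
So lm⁻¹ = cd⁻¹.
Gy = J/kg (absorbed dose = energy per mass),
    = m²·s⁻².
So Gy⁻¹ = m⁻²·s².
Combining: T⁻¹·lm⁻¹·Gy⁻¹ = (kg⁻¹·s²·A) · cd⁻¹ · (m⁻²·s²) = kg⁻¹·m⁻²·s⁴·A·cd⁻¹.

kg⁻¹·m⁻²·s⁴·A·cd⁻¹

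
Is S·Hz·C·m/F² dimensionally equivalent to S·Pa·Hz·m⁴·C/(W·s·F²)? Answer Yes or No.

Left side:
  F = C/V (capacitance = charge per voltage),
      = A·s/(kg·m²·s⁻³·A⁻¹) (substituting C and V),
      = kg⁻¹·m⁻²·s⁴·A².
  So F⁻² = kg²·m⁴·s⁻⁸·A⁻⁴.
  S = 1/Ω (conductance is reciprocal resistance),
      = kg⁻¹·m⁻²·s³·A².
  Hz = 1/s = s⁻¹ (frequency is cycles per second).
  C = A·s = s·A (charge = current × time).
  Combining: F⁻²·S·Hz·C·m = (kg²·m⁴·s⁻⁸·A⁻⁴) · (kg⁻¹·m⁻²·s³·A²) · s⁻¹ · (s·A) · m = kg·m³·s⁻⁵·A⁻¹.
Right side:
  W = J/s (power = energy per time),
      = kg·m²·s⁻³.
  So W⁻¹ = kg⁻¹·m⁻²·s³.
  S = 1/Ω (conductance is reciprocal resistance),
      = kg⁻¹·m⁻²·s³·A².
  F = C/V (capacitance = charge per voltage),
      = A·s/(kg·m²·s⁻³·A⁻¹) (substituting C and V),
      = kg⁻¹·m⁻²·s⁴·A².
  So F⁻² = kg²·m⁴·s⁻⁸·A⁻⁴.
  Pa = N/m² (pressure = force per area),
      = kg·m⁻¹·s⁻².
  Hz = 1/s = s⁻¹ (frequency is cycles per second).
  C = A·s = s·A (charge = current × time).
  Combining: W⁻¹·S·s⁻¹·F⁻²·Pa·Hz·m⁴·C = (kg⁻¹·m⁻²·s³) · (kg⁻¹·m⁻²·s³·A²) · s⁻¹ · (kg²·m⁴·s⁻⁸·A⁻⁴) · (kg·m⁻¹·s⁻²) · s⁻¹ · m⁴ · (s·A) = kg·m³·s⁻⁵·A⁻¹.
Both reduce to kg·m³·s⁻⁵·A⁻¹.

Yes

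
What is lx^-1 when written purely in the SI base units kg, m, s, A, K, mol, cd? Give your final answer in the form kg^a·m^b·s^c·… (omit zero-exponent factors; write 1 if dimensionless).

lx = m⁻²·cd.
So lx⁻¹ = m²·cd⁻¹.

m²·cd⁻¹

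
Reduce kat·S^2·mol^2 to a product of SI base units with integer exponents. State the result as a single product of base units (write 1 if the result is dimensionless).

kg⁻²·m⁻⁴·s⁵·A⁴·mol³

kat = s⁻¹·mol.
S = kg⁻¹·m⁻²·s³·A².
So S² = kg⁻²·m⁻⁴·s⁶·A⁴.
Combining: kat·S²·mol² = (s⁻¹·mol) · (kg⁻²·m⁻⁴·s⁶·A⁴) · mol² = kg⁻²·m⁻⁴·s⁵·A⁴·mol³.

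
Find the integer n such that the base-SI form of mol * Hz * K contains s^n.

-1

Hz = s⁻¹.
Combining: mol·Hz·K = mol · s⁻¹ · K = s⁻¹·K·mol.
The exponent of s is -1.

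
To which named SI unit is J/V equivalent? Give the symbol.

V = W/A (potential = power per current),
    = kg·m²·s⁻³·A⁻¹.
So V⁻¹ = kg⁻¹·m⁻²·s³·A.
J = N·m (work = force × distance),
    = kg·m²·s⁻².
Combining: V⁻¹·J = (kg⁻¹·m⁻²·s³·A) · (kg·m²·s⁻²) = s·A.
s·A is the base-SI form of the coulomb.

C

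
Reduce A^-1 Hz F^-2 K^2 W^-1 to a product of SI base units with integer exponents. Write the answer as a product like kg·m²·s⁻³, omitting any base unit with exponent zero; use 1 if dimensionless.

kg·m²·s⁻⁶·A⁻⁵·K²

Hz = 1/s = s⁻¹ (frequency is cycles per second).
F = C/V (capacitance = charge per voltage),
    = A·s/(kg·m²·s⁻³·A⁻¹) (substituting C and V),
    = kg⁻¹·m⁻²·s⁴·A².
So F⁻² = kg²·m⁴·s⁻⁸·A⁻⁴.
W = J/s (power = energy per time),
    = kg·m²·s⁻³.
So W⁻¹ = kg⁻¹·m⁻²·s³.
Combining: A⁻¹·Hz·F⁻²·K²·W⁻¹ = A⁻¹ · s⁻¹ · (kg²·m⁴·s⁻⁸·A⁻⁴) · K² · (kg⁻¹·m⁻²·s³) = kg·m²·s⁻⁶·A⁻⁵·K².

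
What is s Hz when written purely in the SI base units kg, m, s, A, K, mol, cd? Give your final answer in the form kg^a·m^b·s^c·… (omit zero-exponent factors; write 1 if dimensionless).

1

Hz = s⁻¹.
Combining: s·Hz = s · s⁻¹ = 1.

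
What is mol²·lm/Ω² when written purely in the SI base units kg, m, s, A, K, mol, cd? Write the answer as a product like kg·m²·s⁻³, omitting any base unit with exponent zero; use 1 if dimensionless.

Ω = V/A (resistance = voltage per current),
    = kg·m²·s⁻³·A⁻².
So Ω⁻² = kg⁻²·m⁻⁴·s⁶·A⁴.
lm = cd·sr = cd (luminous flux; sr is dimensionless).
Combining: Ω⁻²·mol²·lm = (kg⁻²·m⁻⁴·s⁶·A⁴) · mol² · cd = kg⁻²·m⁻⁴·s⁶·A⁴·mol²·cd.

kg⁻²·m⁻⁴·s⁶·A⁴·mol²·cd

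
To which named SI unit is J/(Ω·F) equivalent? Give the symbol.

Ω = kg·m²·s⁻³·A⁻².
So Ω⁻¹ = kg⁻¹·m⁻²·s³·A².
J = kg·m²·s⁻².
F = kg⁻¹·m⁻²·s⁴·A².
So F⁻¹ = kg·m²·s⁻⁴·A⁻².
Combining: Ω⁻¹·J·F⁻¹ = (kg⁻¹·m⁻²·s³·A²) · (kg·m²·s⁻²) · (kg·m²·s⁻⁴·A⁻²) = kg·m²·s⁻³.
kg·m²·s⁻³ is the base-SI form of the watt.

W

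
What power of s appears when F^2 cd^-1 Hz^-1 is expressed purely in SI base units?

F = kg⁻¹·m⁻²·s⁴·A².
So F² = kg⁻²·m⁻⁴·s⁸·A⁴.
Hz = s⁻¹.
So Hz⁻¹ = s.
Combining: F²·cd⁻¹·Hz⁻¹ = (kg⁻²·m⁻⁴·s⁸·A⁴) · cd⁻¹ · s = kg⁻²·m⁻⁴·s⁹·A⁴·cd⁻¹.
The exponent of s is 9.

9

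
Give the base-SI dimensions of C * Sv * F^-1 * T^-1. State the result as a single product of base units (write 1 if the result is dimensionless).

m⁴·s⁻³

C = A·s = s·A (charge = current × time).
Sv = J/kg (equivalent dose = energy per mass),
    = m²·s⁻².
F = C/V (capacitance = charge per voltage),
    = A·s/(kg·m²·s⁻³·A⁻¹) (substituting C and V),
    = kg⁻¹·m⁻²·s⁴·A².
So F⁻¹ = kg·m²·s⁻⁴·A⁻².
T = Wb/m² (flux density = flux per area),
    = kg·s⁻²·A⁻¹.
So T⁻¹ = kg⁻¹·s²·A.
Combining: C·Sv·F⁻¹·T⁻¹ = (s·A) · (m²·s⁻²) · (kg·m²·s⁻⁴·A⁻²) · (kg⁻¹·s²·A) = m⁴·s⁻³.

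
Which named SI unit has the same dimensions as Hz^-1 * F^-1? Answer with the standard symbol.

Hz = 1/s = s⁻¹ (frequency is cycles per second).
So Hz⁻¹ = s.
F = C/V (capacitance = charge per voltage),
    = A·s/(kg·m²·s⁻³·A⁻¹) (substituting C and V),
    = kg⁻¹·m⁻²·s⁴·A².
So F⁻¹ = kg·m²·s⁻⁴·A⁻².
Combining: Hz⁻¹·F⁻¹ = s · (kg·m²·s⁻⁴·A⁻²) = kg·m²·s⁻³·A⁻².
kg·m²·s⁻³·A⁻² is the base-SI form of the ohm.

Ω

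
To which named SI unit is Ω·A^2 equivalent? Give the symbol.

W

Ω = kg·m²·s⁻³·A⁻².
Combining: Ω·A² = (kg·m²·s⁻³·A⁻²) · A² = kg·m²·s⁻³.
kg·m²·s⁻³ is the base-SI form of the watt.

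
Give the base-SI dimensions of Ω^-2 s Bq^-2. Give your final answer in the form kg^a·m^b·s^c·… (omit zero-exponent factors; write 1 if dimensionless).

kg⁻²·m⁻⁴·s⁹·A⁴

Ω = V/A (resistance = voltage per current),
    = kg·m²·s⁻³·A⁻².
So Ω⁻² = kg⁻²·m⁻⁴·s⁶·A⁴.
Bq = 1/s = s⁻¹ (activity is decays per second).
So Bq⁻² = s².
Combining: Ω⁻²·s·Bq⁻² = (kg⁻²·m⁻⁴·s⁶·A⁴) · s · s² = kg⁻²·m⁻⁴·s⁹·A⁴.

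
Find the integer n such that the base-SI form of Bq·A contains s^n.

Bq = s⁻¹.
Combining: Bq·A = s⁻¹ · A = s⁻¹·A.
The exponent of s is -1.

-1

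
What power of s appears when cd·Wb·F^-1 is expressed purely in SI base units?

-6

Wb = V·s (flux: a volt is a weber per second),
    = kg·m²·s⁻²·A⁻¹.
F = C/V (capacitance = charge per voltage),
    = A·s/(kg·m²·s⁻³·A⁻¹) (substituting C and V),
    = kg⁻¹·m⁻²·s⁴·A².
So F⁻¹ = kg·m²·s⁻⁴·A⁻².
Combining: cd·Wb·F⁻¹ = cd · (kg·m²·s⁻²·A⁻¹) · (kg·m²·s⁻⁴·A⁻²) = kg²·m⁴·s⁻⁶·A⁻³·cd.
The exponent of s is -6.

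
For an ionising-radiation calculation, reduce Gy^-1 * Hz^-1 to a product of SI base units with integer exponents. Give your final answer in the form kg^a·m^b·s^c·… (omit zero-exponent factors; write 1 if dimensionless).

m⁻²·s³

Gy = m²·s⁻².
So Gy⁻¹ = m⁻²·s².
Hz = s⁻¹.
So Hz⁻¹ = s.
Combining: Gy⁻¹·Hz⁻¹ = (m⁻²·s²) · s = m⁻²·s³.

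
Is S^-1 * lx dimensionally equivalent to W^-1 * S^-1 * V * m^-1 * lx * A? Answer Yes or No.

No

Left side:
  S = kg⁻¹·m⁻²·s³·A².
  So S⁻¹ = kg·m²·s⁻³·A⁻².
  lx = m⁻²·cd.
  Combining: S⁻¹·lx = (kg·m²·s⁻³·A⁻²) · (m⁻²·cd) = kg·s⁻³·A⁻²·cd.
Right side:
  W = J/s (power = energy per time),
      = kg·m²·s⁻³.
  So W⁻¹ = kg⁻¹·m⁻²·s³.
  S = 1/Ω (conductance is reciprocal resistance),
      = kg⁻¹·m⁻²·s³·A².
  So S⁻¹ = kg·m²·s⁻³·A⁻².
  V = W/A (potential = power per current),
      = kg·m²·s⁻³·A⁻¹.
  lx = lm/m² (illuminance = luminous flux per area),
      = m⁻²·cd.
  Combining: W⁻¹·S⁻¹·V·m⁻¹·lx·A = (kg⁻¹·m⁻²·s³) · (kg·m²·s⁻³·A⁻²) · (kg·m²·s⁻³·A⁻¹) · m⁻¹ · (m⁻²·cd) · A = kg·m⁻¹·s⁻³·A⁻²·cd.
Left is kg·s⁻³·A⁻²·cd; right is kg·m⁻¹·s⁻³·A⁻²·cd — different.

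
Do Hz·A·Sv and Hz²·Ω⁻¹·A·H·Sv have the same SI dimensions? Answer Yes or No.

Left side:
  Hz = 1/s = s⁻¹ (frequency is cycles per second).
  Sv = J/kg (equivalent dose = energy per mass),
      = m²·s⁻².
  Combining: Hz·A·Sv = s⁻¹ · A · (m²·s⁻²) = m²·s⁻³·A.
Right side:
  Hz = s⁻¹.
  So Hz² = s⁻².
  Ω = kg·m²·s⁻³·A⁻².
  So Ω⁻¹ = kg⁻¹·m⁻²·s³·A².
  H = kg·m²·s⁻²·A⁻².
  Sv = m²·s⁻².
  Combining: Hz²·Ω⁻¹·A·H·Sv = s⁻² · (kg⁻¹·m⁻²·s³·A²) · A · (kg·m²·s⁻²·A⁻²) · (m²·s⁻²) = m²·s⁻³·A.
Both reduce to m²·s⁻³·A.

Yes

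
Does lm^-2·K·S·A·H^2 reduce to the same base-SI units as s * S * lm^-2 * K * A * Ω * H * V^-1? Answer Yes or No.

No

Left side:
  lm = cd.
  So lm⁻² = cd⁻².
  S = kg⁻¹·m⁻²·s³·A².
  H = kg·m²·s⁻²·A⁻².
  So H² = kg²·m⁴·s⁻⁴·A⁻⁴.
  Combining: lm⁻²·K·S·A·H² = cd⁻² · K · (kg⁻¹·m⁻²·s³·A²) · A · (kg²·m⁴·s⁻⁴·A⁻⁴) = kg·m²·s⁻¹·A⁻¹·K·cd⁻².
Right side:
  S = kg⁻¹·m⁻²·s³·A².
  lm = cd.
  So lm⁻² = cd⁻².
  Ω = kg·m²·s⁻³·A⁻².
  H = kg·m²·s⁻²·A⁻².
  V = kg·m²·s⁻³·A⁻¹.
  So V⁻¹ = kg⁻¹·m⁻²·s³·A.
  Combining: s·S·lm⁻²·K·A·Ω·H·V⁻¹ = s · (kg⁻¹·m⁻²·s³·A²) · cd⁻² · K · A · (kg·m²·s⁻³·A⁻²) · (kg·m²·s⁻²·A⁻²) · (kg⁻¹·m⁻²·s³·A) = s²·K·cd⁻².
Left is kg·m²·s⁻¹·A⁻¹·K·cd⁻²; right is s²·K·cd⁻² — different.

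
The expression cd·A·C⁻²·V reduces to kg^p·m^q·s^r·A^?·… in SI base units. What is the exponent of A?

C = s·A.
So C⁻² = s⁻²·A⁻².
V = kg·m²·s⁻³·A⁻¹.
Combining: cd·A·C⁻²·V = cd · A · (s⁻²·A⁻²) · (kg·m²·s⁻³·A⁻¹) = kg·m²·s⁻⁵·A⁻²·cd.
The exponent of A is -2.

-2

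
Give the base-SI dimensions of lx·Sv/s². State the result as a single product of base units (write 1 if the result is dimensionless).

s⁻⁴·cd

lx = lm/m² (illuminance = luminous flux per area),
    = m⁻²·cd.
Sv = J/kg (equivalent dose = energy per mass),
    = m²·s⁻².
Combining: lx·s⁻²·Sv = (m⁻²·cd) · s⁻² · (m²·s⁻²) = s⁻⁴·cd.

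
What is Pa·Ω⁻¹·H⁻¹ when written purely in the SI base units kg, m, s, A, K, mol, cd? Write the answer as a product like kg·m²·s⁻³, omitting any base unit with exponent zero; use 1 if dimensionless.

Pa = kg·m⁻¹·s⁻².
Ω = kg·m²·s⁻³·A⁻².
So Ω⁻¹ = kg⁻¹·m⁻²·s³·A².
H = kg·m²·s⁻²·A⁻².
So H⁻¹ = kg⁻¹·m⁻²·s²·A².
Combining: Pa·Ω⁻¹·H⁻¹ = (kg·m⁻¹·s⁻²) · (kg⁻¹·m⁻²·s³·A²) · (kg⁻¹·m⁻²·s²·A²) = kg⁻¹·m⁻⁵·s³·A⁴.

kg⁻¹·m⁻⁵·s³·A⁴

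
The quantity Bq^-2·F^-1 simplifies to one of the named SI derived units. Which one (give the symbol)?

Bq = s⁻¹.
So Bq⁻² = s².
F = kg⁻¹·m⁻²·s⁴·A².
So F⁻¹ = kg·m²·s⁻⁴·A⁻².
Combining: Bq⁻²·F⁻¹ = s² · (kg·m²·s⁻⁴·A⁻²) = kg·m²·s⁻²·A⁻².
kg·m²·s⁻²·A⁻² is the base-SI form of the henry.

H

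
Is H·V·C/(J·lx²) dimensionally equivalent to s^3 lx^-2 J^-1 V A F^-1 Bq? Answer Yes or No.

Left side:
  H = kg·m²·s⁻²·A⁻².
  J = kg·m²·s⁻².
  So J⁻¹ = kg⁻¹·m⁻²·s².
  V = kg·m²·s⁻³·A⁻¹.
  C = s·A.
  lx = m⁻²·cd.
  So lx⁻² = m⁴·cd⁻².
  Combining: H·J⁻¹·V·C·lx⁻² = (kg·m²·s⁻²·A⁻²) · (kg⁻¹·m⁻²·s²) · (kg·m²·s⁻³·A⁻¹) · (s·A) · (m⁴·cd⁻²) = kg·m⁶·s⁻²·A⁻²·cd⁻².
Right side:
  lx = lm/m² (illuminance = luminous flux per area),
      = m⁻²·cd.
  So lx⁻² = m⁴·cd⁻².
  J = N·m (work = force × distance),
      = kg·m²·s⁻².
  So J⁻¹ = kg⁻¹·m⁻²·s².
  V = W/A (potential = power per current),
      = kg·m²·s⁻³·A⁻¹.
  F = C/V (capacitance = charge per voltage),
      = A·s/(kg·m²·s⁻³·A⁻¹) (substituting C and V),
      = kg⁻¹·m⁻²·s⁴·A².
  So F⁻¹ = kg·m²·s⁻⁴·A⁻².
  Bq = 1/s = s⁻¹ (activity is decays per second).
  Combining: s³·lx⁻²·J⁻¹·V·A·F⁻¹·Bq = s³ · (m⁴·cd⁻²) · (kg⁻¹·m⁻²·s²) · (kg·m²·s⁻³·A⁻¹) · A · (kg·m²·s⁻⁴·A⁻²) · s⁻¹ = kg·m⁶·s⁻³·A⁻²·cd⁻².
Left is kg·m⁶·s⁻²·A⁻²·cd⁻²; right is kg·m⁶·s⁻³·A⁻²·cd⁻² — different.

No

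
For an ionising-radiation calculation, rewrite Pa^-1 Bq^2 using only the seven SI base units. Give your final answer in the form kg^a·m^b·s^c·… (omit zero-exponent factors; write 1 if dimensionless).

kg⁻¹·m

Pa = kg·m⁻¹·s⁻².
So Pa⁻¹ = kg⁻¹·m·s².
Bq = s⁻¹.
So Bq² = s⁻².
Combining: Pa⁻¹·Bq² = (kg⁻¹·m·s²) · s⁻² = kg⁻¹·m.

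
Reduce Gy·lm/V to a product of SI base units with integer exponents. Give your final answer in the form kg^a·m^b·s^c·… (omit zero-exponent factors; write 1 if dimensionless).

kg⁻¹·s·A·cd

V = kg·m²·s⁻³·A⁻¹.
So V⁻¹ = kg⁻¹·m⁻²·s³·A.
Gy = m²·s⁻².
lm = cd.
Combining: V⁻¹·Gy·lm = (kg⁻¹·m⁻²·s³·A) · (m²·s⁻²) · cd = kg⁻¹·s·A·cd.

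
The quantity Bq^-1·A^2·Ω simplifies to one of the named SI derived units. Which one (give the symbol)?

J

Bq = 1/s = s⁻¹ (activity is decays per second).
So Bq⁻¹ = s.
Ω = V/A (resistance = voltage per current),
    = kg·m²·s⁻³·A⁻².
Combining: Bq⁻¹·A²·Ω = s · A² · (kg·m²·s⁻³·A⁻²) = kg·m²·s⁻².
kg·m²·s⁻² is the base-SI form of the joule.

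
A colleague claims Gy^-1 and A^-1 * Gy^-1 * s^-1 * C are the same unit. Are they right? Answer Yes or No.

Yes

Left side:
  Gy = J/kg (absorbed dose = energy per mass),
      = m²·s⁻².
  So Gy⁻¹ = m⁻²·s².
Right side:
  Gy = J/kg (absorbed dose = energy per mass),
      = m²·s⁻².
  So Gy⁻¹ = m⁻²·s².
  C = A·s = s·A (charge = current × time).
  Combining: A⁻¹·Gy⁻¹·s⁻¹·C = A⁻¹ · (m⁻²·s²) · s⁻¹ · (s·A) = m⁻²·s².
Both reduce to m⁻²·s².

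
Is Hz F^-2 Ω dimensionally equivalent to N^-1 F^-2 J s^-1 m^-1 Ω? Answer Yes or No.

Left side:
  Hz = 1/s = s⁻¹ (frequency is cycles per second).
  F = C/V (capacitance = charge per voltage),
      = A·s/(kg·m²·s⁻³·A⁻¹) (substituting C and V),
      = kg⁻¹·m⁻²·s⁴·A².
  So F⁻² = kg²·m⁴·s⁻⁸·A⁻⁴.
  Ω = V/A (resistance = voltage per current),
      = kg·m²·s⁻³·A⁻².
  Combining: Hz·F⁻²·Ω = s⁻¹ · (kg²·m⁴·s⁻⁸·A⁻⁴) · (kg·m²·s⁻³·A⁻²) = kg³·m⁶·s⁻¹²·A⁻⁶.
Right side:
  N = kg·m/s² = kg·m·s⁻² (force = mass × acceleration).
  So N⁻¹ = kg⁻¹·m⁻¹·s².
  F = C/V (capacitance = charge per voltage),
      = A·s/(kg·m²·s⁻³·A⁻¹) (substituting C and V),
      = kg⁻¹·m⁻²·s⁴·A².
  So F⁻² = kg²·m⁴·s⁻⁸·A⁻⁴.
  J = N·m (work = force × distance),
      = kg·m²·s⁻².
  Ω = V/A (resistance = voltage per current),
      = kg·m²·s⁻³·A⁻².
  Combining: N⁻¹·F⁻²·J·s⁻¹·m⁻¹·Ω = (kg⁻¹·m⁻¹·s²) · (kg²·m⁴·s⁻⁸·A⁻⁴) · (kg·m²·s⁻²) · s⁻¹ · m⁻¹ · (kg·m²·s⁻³·A⁻²) = kg³·m⁶·s⁻¹²·A⁻⁶.
Both reduce to kg³·m⁶·s⁻¹²·A⁻⁶.

Yes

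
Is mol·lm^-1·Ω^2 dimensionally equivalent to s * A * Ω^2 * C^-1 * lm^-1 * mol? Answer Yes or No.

Yes

Left side:
  lm = cd.
  So lm⁻¹ = cd⁻¹.
  Ω = kg·m²·s⁻³·A⁻².
  So Ω² = kg²·m⁴·s⁻⁶·A⁻⁴.
  Combining: mol·lm⁻¹·Ω² = mol · cd⁻¹ · (kg²·m⁴·s⁻⁶·A⁻⁴) = kg²·m⁴·s⁻⁶·A⁻⁴·mol·cd⁻¹.
Right side:
  Ω = V/A (resistance = voltage per current),
      = kg·m²·s⁻³·A⁻².
  So Ω² = kg²·m⁴·s⁻⁶·A⁻⁴.
  C = A·s = s·A (charge = current × time).
  So C⁻¹ = s⁻¹·A⁻¹.
  lm = cd·sr = cd (luminous flux; sr is dimensionless).
  So lm⁻¹ = cd⁻¹.
  Combining: s·A·Ω²·C⁻¹·lm⁻¹·mol = s · A · (kg²·m⁴·s⁻⁶·A⁻⁴) · (s⁻¹·A⁻¹) · cd⁻¹ · mol = kg²·m⁴·s⁻⁶·A⁻⁴·mol·cd⁻¹.
Both reduce to kg²·m⁴·s⁻⁶·A⁻⁴·mol·cd⁻¹.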